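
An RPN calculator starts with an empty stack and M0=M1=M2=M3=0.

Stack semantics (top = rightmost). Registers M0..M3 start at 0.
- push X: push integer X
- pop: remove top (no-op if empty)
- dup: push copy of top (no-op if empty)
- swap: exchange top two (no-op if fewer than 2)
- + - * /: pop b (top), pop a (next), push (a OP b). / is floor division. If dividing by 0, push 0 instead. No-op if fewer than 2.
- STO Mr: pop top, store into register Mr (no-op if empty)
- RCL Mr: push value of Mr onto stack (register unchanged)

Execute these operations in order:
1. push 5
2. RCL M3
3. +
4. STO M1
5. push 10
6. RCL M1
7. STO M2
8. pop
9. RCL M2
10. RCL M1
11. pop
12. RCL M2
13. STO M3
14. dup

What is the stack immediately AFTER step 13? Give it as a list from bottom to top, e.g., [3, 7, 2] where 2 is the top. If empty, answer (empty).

After op 1 (push 5): stack=[5] mem=[0,0,0,0]
After op 2 (RCL M3): stack=[5,0] mem=[0,0,0,0]
After op 3 (+): stack=[5] mem=[0,0,0,0]
After op 4 (STO M1): stack=[empty] mem=[0,5,0,0]
After op 5 (push 10): stack=[10] mem=[0,5,0,0]
After op 6 (RCL M1): stack=[10,5] mem=[0,5,0,0]
After op 7 (STO M2): stack=[10] mem=[0,5,5,0]
After op 8 (pop): stack=[empty] mem=[0,5,5,0]
After op 9 (RCL M2): stack=[5] mem=[0,5,5,0]
After op 10 (RCL M1): stack=[5,5] mem=[0,5,5,0]
After op 11 (pop): stack=[5] mem=[0,5,5,0]
After op 12 (RCL M2): stack=[5,5] mem=[0,5,5,0]
After op 13 (STO M3): stack=[5] mem=[0,5,5,5]

[5]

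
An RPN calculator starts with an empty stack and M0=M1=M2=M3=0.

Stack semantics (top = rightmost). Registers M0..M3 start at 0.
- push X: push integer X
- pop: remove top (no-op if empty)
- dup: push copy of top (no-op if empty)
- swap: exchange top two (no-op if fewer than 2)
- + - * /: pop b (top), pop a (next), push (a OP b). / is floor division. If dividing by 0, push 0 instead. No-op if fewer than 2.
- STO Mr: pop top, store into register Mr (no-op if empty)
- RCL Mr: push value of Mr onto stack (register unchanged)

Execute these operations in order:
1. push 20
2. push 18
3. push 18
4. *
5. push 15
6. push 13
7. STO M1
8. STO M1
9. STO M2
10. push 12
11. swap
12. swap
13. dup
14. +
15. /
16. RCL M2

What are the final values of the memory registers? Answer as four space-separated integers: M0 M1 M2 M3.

After op 1 (push 20): stack=[20] mem=[0,0,0,0]
After op 2 (push 18): stack=[20,18] mem=[0,0,0,0]
After op 3 (push 18): stack=[20,18,18] mem=[0,0,0,0]
After op 4 (*): stack=[20,324] mem=[0,0,0,0]
After op 5 (push 15): stack=[20,324,15] mem=[0,0,0,0]
After op 6 (push 13): stack=[20,324,15,13] mem=[0,0,0,0]
After op 7 (STO M1): stack=[20,324,15] mem=[0,13,0,0]
After op 8 (STO M1): stack=[20,324] mem=[0,15,0,0]
After op 9 (STO M2): stack=[20] mem=[0,15,324,0]
After op 10 (push 12): stack=[20,12] mem=[0,15,324,0]
After op 11 (swap): stack=[12,20] mem=[0,15,324,0]
After op 12 (swap): stack=[20,12] mem=[0,15,324,0]
After op 13 (dup): stack=[20,12,12] mem=[0,15,324,0]
After op 14 (+): stack=[20,24] mem=[0,15,324,0]
After op 15 (/): stack=[0] mem=[0,15,324,0]
After op 16 (RCL M2): stack=[0,324] mem=[0,15,324,0]

Answer: 0 15 324 0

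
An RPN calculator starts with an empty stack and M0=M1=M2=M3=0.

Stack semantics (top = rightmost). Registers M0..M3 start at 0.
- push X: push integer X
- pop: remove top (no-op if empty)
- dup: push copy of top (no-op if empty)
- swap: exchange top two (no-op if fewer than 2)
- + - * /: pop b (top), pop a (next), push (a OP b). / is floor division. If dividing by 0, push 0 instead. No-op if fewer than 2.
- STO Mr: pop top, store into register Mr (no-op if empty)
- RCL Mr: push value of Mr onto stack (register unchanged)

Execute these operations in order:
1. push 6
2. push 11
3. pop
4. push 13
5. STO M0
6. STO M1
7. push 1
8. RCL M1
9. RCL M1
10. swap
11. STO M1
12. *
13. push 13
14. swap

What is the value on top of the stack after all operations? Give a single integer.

Answer: 6

Derivation:
After op 1 (push 6): stack=[6] mem=[0,0,0,0]
After op 2 (push 11): stack=[6,11] mem=[0,0,0,0]
After op 3 (pop): stack=[6] mem=[0,0,0,0]
After op 4 (push 13): stack=[6,13] mem=[0,0,0,0]
After op 5 (STO M0): stack=[6] mem=[13,0,0,0]
After op 6 (STO M1): stack=[empty] mem=[13,6,0,0]
After op 7 (push 1): stack=[1] mem=[13,6,0,0]
After op 8 (RCL M1): stack=[1,6] mem=[13,6,0,0]
After op 9 (RCL M1): stack=[1,6,6] mem=[13,6,0,0]
After op 10 (swap): stack=[1,6,6] mem=[13,6,0,0]
After op 11 (STO M1): stack=[1,6] mem=[13,6,0,0]
After op 12 (*): stack=[6] mem=[13,6,0,0]
After op 13 (push 13): stack=[6,13] mem=[13,6,0,0]
After op 14 (swap): stack=[13,6] mem=[13,6,0,0]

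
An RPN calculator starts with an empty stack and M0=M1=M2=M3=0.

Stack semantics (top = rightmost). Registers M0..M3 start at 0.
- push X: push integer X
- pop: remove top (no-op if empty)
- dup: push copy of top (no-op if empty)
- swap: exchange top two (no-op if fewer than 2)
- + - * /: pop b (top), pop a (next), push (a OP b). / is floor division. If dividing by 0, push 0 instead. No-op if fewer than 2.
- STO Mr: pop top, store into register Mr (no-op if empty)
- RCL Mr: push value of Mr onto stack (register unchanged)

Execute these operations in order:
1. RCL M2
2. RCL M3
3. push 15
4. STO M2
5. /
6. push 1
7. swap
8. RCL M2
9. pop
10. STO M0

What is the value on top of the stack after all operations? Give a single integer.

After op 1 (RCL M2): stack=[0] mem=[0,0,0,0]
After op 2 (RCL M3): stack=[0,0] mem=[0,0,0,0]
After op 3 (push 15): stack=[0,0,15] mem=[0,0,0,0]
After op 4 (STO M2): stack=[0,0] mem=[0,0,15,0]
After op 5 (/): stack=[0] mem=[0,0,15,0]
After op 6 (push 1): stack=[0,1] mem=[0,0,15,0]
After op 7 (swap): stack=[1,0] mem=[0,0,15,0]
After op 8 (RCL M2): stack=[1,0,15] mem=[0,0,15,0]
After op 9 (pop): stack=[1,0] mem=[0,0,15,0]
After op 10 (STO M0): stack=[1] mem=[0,0,15,0]

Answer: 1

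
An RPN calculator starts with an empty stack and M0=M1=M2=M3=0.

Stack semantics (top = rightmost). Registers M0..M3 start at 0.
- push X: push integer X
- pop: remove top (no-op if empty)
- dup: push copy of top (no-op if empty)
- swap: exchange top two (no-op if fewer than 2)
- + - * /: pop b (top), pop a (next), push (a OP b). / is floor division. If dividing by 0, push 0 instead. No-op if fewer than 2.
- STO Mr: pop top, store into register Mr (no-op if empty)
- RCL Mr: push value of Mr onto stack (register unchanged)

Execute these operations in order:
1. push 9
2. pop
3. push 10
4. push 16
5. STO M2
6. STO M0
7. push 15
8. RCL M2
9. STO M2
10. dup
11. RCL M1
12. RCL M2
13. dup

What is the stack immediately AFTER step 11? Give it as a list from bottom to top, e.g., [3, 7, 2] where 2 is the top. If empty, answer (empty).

After op 1 (push 9): stack=[9] mem=[0,0,0,0]
After op 2 (pop): stack=[empty] mem=[0,0,0,0]
After op 3 (push 10): stack=[10] mem=[0,0,0,0]
After op 4 (push 16): stack=[10,16] mem=[0,0,0,0]
After op 5 (STO M2): stack=[10] mem=[0,0,16,0]
After op 6 (STO M0): stack=[empty] mem=[10,0,16,0]
After op 7 (push 15): stack=[15] mem=[10,0,16,0]
After op 8 (RCL M2): stack=[15,16] mem=[10,0,16,0]
After op 9 (STO M2): stack=[15] mem=[10,0,16,0]
After op 10 (dup): stack=[15,15] mem=[10,0,16,0]
After op 11 (RCL M1): stack=[15,15,0] mem=[10,0,16,0]

[15, 15, 0]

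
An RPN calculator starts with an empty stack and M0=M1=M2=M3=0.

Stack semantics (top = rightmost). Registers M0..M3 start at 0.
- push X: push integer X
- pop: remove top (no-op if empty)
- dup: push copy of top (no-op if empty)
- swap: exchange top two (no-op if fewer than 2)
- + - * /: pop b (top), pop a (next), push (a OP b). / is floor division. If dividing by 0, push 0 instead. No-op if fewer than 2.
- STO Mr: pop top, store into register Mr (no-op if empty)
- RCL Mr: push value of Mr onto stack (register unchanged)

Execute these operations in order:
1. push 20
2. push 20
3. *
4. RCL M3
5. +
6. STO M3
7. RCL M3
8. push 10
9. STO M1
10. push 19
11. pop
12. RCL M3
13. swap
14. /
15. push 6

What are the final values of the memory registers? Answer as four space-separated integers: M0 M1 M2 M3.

After op 1 (push 20): stack=[20] mem=[0,0,0,0]
After op 2 (push 20): stack=[20,20] mem=[0,0,0,0]
After op 3 (*): stack=[400] mem=[0,0,0,0]
After op 4 (RCL M3): stack=[400,0] mem=[0,0,0,0]
After op 5 (+): stack=[400] mem=[0,0,0,0]
After op 6 (STO M3): stack=[empty] mem=[0,0,0,400]
After op 7 (RCL M3): stack=[400] mem=[0,0,0,400]
After op 8 (push 10): stack=[400,10] mem=[0,0,0,400]
After op 9 (STO M1): stack=[400] mem=[0,10,0,400]
After op 10 (push 19): stack=[400,19] mem=[0,10,0,400]
After op 11 (pop): stack=[400] mem=[0,10,0,400]
After op 12 (RCL M3): stack=[400,400] mem=[0,10,0,400]
After op 13 (swap): stack=[400,400] mem=[0,10,0,400]
After op 14 (/): stack=[1] mem=[0,10,0,400]
After op 15 (push 6): stack=[1,6] mem=[0,10,0,400]

Answer: 0 10 0 400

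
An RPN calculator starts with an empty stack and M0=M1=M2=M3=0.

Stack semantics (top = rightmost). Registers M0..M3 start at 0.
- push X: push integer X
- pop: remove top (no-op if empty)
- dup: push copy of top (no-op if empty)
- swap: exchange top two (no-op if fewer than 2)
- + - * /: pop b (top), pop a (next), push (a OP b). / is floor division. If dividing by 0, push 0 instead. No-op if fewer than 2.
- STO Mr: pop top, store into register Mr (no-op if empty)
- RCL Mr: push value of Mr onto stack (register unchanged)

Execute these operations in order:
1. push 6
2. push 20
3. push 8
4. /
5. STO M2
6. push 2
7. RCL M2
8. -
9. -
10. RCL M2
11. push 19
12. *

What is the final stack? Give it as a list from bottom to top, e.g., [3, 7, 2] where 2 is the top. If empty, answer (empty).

After op 1 (push 6): stack=[6] mem=[0,0,0,0]
After op 2 (push 20): stack=[6,20] mem=[0,0,0,0]
After op 3 (push 8): stack=[6,20,8] mem=[0,0,0,0]
After op 4 (/): stack=[6,2] mem=[0,0,0,0]
After op 5 (STO M2): stack=[6] mem=[0,0,2,0]
After op 6 (push 2): stack=[6,2] mem=[0,0,2,0]
After op 7 (RCL M2): stack=[6,2,2] mem=[0,0,2,0]
After op 8 (-): stack=[6,0] mem=[0,0,2,0]
After op 9 (-): stack=[6] mem=[0,0,2,0]
After op 10 (RCL M2): stack=[6,2] mem=[0,0,2,0]
After op 11 (push 19): stack=[6,2,19] mem=[0,0,2,0]
After op 12 (*): stack=[6,38] mem=[0,0,2,0]

Answer: [6, 38]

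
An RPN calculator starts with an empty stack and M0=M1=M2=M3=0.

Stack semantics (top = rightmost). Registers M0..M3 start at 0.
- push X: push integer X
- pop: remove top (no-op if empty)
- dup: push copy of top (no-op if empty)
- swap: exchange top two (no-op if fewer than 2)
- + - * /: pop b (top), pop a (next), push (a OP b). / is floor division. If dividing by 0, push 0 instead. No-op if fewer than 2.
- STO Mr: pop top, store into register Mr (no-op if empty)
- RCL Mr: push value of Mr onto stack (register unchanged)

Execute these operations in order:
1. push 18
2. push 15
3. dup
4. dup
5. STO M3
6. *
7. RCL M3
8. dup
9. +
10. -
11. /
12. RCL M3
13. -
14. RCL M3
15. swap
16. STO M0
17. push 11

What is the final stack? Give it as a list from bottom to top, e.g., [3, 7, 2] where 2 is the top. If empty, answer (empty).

After op 1 (push 18): stack=[18] mem=[0,0,0,0]
After op 2 (push 15): stack=[18,15] mem=[0,0,0,0]
After op 3 (dup): stack=[18,15,15] mem=[0,0,0,0]
After op 4 (dup): stack=[18,15,15,15] mem=[0,0,0,0]
After op 5 (STO M3): stack=[18,15,15] mem=[0,0,0,15]
After op 6 (*): stack=[18,225] mem=[0,0,0,15]
After op 7 (RCL M3): stack=[18,225,15] mem=[0,0,0,15]
After op 8 (dup): stack=[18,225,15,15] mem=[0,0,0,15]
After op 9 (+): stack=[18,225,30] mem=[0,0,0,15]
After op 10 (-): stack=[18,195] mem=[0,0,0,15]
After op 11 (/): stack=[0] mem=[0,0,0,15]
After op 12 (RCL M3): stack=[0,15] mem=[0,0,0,15]
After op 13 (-): stack=[-15] mem=[0,0,0,15]
After op 14 (RCL M3): stack=[-15,15] mem=[0,0,0,15]
After op 15 (swap): stack=[15,-15] mem=[0,0,0,15]
After op 16 (STO M0): stack=[15] mem=[-15,0,0,15]
After op 17 (push 11): stack=[15,11] mem=[-15,0,0,15]

Answer: [15, 11]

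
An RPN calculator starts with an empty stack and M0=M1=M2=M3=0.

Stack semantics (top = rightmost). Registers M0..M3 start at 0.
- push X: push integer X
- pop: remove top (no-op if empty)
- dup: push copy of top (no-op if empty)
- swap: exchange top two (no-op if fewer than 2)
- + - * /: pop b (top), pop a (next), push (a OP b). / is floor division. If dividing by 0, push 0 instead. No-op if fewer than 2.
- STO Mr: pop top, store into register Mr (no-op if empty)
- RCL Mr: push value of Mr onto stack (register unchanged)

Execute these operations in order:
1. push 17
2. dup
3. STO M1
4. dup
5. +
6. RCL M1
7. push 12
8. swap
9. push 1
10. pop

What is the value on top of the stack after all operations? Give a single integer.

Answer: 17

Derivation:
After op 1 (push 17): stack=[17] mem=[0,0,0,0]
After op 2 (dup): stack=[17,17] mem=[0,0,0,0]
After op 3 (STO M1): stack=[17] mem=[0,17,0,0]
After op 4 (dup): stack=[17,17] mem=[0,17,0,0]
After op 5 (+): stack=[34] mem=[0,17,0,0]
After op 6 (RCL M1): stack=[34,17] mem=[0,17,0,0]
After op 7 (push 12): stack=[34,17,12] mem=[0,17,0,0]
After op 8 (swap): stack=[34,12,17] mem=[0,17,0,0]
After op 9 (push 1): stack=[34,12,17,1] mem=[0,17,0,0]
After op 10 (pop): stack=[34,12,17] mem=[0,17,0,0]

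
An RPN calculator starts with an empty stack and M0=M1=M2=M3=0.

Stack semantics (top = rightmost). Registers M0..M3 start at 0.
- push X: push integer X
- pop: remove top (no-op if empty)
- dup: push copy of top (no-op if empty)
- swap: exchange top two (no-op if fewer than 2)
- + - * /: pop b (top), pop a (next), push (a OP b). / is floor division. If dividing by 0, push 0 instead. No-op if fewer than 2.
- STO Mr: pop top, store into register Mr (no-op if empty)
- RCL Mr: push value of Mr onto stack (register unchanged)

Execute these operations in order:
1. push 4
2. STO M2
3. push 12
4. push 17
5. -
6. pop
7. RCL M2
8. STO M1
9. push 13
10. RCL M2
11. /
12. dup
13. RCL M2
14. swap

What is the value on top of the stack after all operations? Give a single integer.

After op 1 (push 4): stack=[4] mem=[0,0,0,0]
After op 2 (STO M2): stack=[empty] mem=[0,0,4,0]
After op 3 (push 12): stack=[12] mem=[0,0,4,0]
After op 4 (push 17): stack=[12,17] mem=[0,0,4,0]
After op 5 (-): stack=[-5] mem=[0,0,4,0]
After op 6 (pop): stack=[empty] mem=[0,0,4,0]
After op 7 (RCL M2): stack=[4] mem=[0,0,4,0]
After op 8 (STO M1): stack=[empty] mem=[0,4,4,0]
After op 9 (push 13): stack=[13] mem=[0,4,4,0]
After op 10 (RCL M2): stack=[13,4] mem=[0,4,4,0]
After op 11 (/): stack=[3] mem=[0,4,4,0]
After op 12 (dup): stack=[3,3] mem=[0,4,4,0]
After op 13 (RCL M2): stack=[3,3,4] mem=[0,4,4,0]
After op 14 (swap): stack=[3,4,3] mem=[0,4,4,0]

Answer: 3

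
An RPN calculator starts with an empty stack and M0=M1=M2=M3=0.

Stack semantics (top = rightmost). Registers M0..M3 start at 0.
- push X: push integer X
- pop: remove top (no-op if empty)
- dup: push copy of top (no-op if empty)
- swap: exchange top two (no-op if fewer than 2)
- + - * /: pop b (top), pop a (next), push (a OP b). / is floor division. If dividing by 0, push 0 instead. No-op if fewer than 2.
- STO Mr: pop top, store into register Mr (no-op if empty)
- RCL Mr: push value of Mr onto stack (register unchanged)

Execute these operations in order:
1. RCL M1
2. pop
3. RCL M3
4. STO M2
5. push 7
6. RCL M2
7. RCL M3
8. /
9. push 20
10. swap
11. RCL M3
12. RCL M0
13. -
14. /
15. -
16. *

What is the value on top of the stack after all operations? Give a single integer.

After op 1 (RCL M1): stack=[0] mem=[0,0,0,0]
After op 2 (pop): stack=[empty] mem=[0,0,0,0]
After op 3 (RCL M3): stack=[0] mem=[0,0,0,0]
After op 4 (STO M2): stack=[empty] mem=[0,0,0,0]
After op 5 (push 7): stack=[7] mem=[0,0,0,0]
After op 6 (RCL M2): stack=[7,0] mem=[0,0,0,0]
After op 7 (RCL M3): stack=[7,0,0] mem=[0,0,0,0]
After op 8 (/): stack=[7,0] mem=[0,0,0,0]
After op 9 (push 20): stack=[7,0,20] mem=[0,0,0,0]
After op 10 (swap): stack=[7,20,0] mem=[0,0,0,0]
After op 11 (RCL M3): stack=[7,20,0,0] mem=[0,0,0,0]
After op 12 (RCL M0): stack=[7,20,0,0,0] mem=[0,0,0,0]
After op 13 (-): stack=[7,20,0,0] mem=[0,0,0,0]
After op 14 (/): stack=[7,20,0] mem=[0,0,0,0]
After op 15 (-): stack=[7,20] mem=[0,0,0,0]
After op 16 (*): stack=[140] mem=[0,0,0,0]

Answer: 140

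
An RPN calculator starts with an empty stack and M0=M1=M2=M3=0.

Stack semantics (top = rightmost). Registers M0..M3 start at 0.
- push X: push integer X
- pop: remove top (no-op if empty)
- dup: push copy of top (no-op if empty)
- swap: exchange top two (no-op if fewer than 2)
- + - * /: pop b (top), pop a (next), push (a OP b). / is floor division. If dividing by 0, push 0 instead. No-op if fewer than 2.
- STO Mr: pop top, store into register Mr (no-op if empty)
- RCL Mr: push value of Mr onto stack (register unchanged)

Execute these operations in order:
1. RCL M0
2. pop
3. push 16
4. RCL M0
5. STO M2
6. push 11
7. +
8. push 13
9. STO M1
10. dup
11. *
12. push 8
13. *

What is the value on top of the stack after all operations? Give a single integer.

Answer: 5832

Derivation:
After op 1 (RCL M0): stack=[0] mem=[0,0,0,0]
After op 2 (pop): stack=[empty] mem=[0,0,0,0]
After op 3 (push 16): stack=[16] mem=[0,0,0,0]
After op 4 (RCL M0): stack=[16,0] mem=[0,0,0,0]
After op 5 (STO M2): stack=[16] mem=[0,0,0,0]
After op 6 (push 11): stack=[16,11] mem=[0,0,0,0]
After op 7 (+): stack=[27] mem=[0,0,0,0]
After op 8 (push 13): stack=[27,13] mem=[0,0,0,0]
After op 9 (STO M1): stack=[27] mem=[0,13,0,0]
After op 10 (dup): stack=[27,27] mem=[0,13,0,0]
After op 11 (*): stack=[729] mem=[0,13,0,0]
After op 12 (push 8): stack=[729,8] mem=[0,13,0,0]
After op 13 (*): stack=[5832] mem=[0,13,0,0]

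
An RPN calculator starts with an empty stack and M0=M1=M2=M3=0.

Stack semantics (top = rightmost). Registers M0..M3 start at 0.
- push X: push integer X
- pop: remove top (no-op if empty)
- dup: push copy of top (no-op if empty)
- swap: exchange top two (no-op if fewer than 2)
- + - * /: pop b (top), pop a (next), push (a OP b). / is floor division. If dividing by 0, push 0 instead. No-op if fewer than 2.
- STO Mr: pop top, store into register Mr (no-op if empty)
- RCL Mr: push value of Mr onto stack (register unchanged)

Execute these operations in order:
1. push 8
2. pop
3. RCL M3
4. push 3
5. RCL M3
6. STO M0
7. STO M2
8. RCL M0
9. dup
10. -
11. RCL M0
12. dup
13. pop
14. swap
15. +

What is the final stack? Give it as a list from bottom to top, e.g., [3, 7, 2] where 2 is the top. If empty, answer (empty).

After op 1 (push 8): stack=[8] mem=[0,0,0,0]
After op 2 (pop): stack=[empty] mem=[0,0,0,0]
After op 3 (RCL M3): stack=[0] mem=[0,0,0,0]
After op 4 (push 3): stack=[0,3] mem=[0,0,0,0]
After op 5 (RCL M3): stack=[0,3,0] mem=[0,0,0,0]
After op 6 (STO M0): stack=[0,3] mem=[0,0,0,0]
After op 7 (STO M2): stack=[0] mem=[0,0,3,0]
After op 8 (RCL M0): stack=[0,0] mem=[0,0,3,0]
After op 9 (dup): stack=[0,0,0] mem=[0,0,3,0]
After op 10 (-): stack=[0,0] mem=[0,0,3,0]
After op 11 (RCL M0): stack=[0,0,0] mem=[0,0,3,0]
After op 12 (dup): stack=[0,0,0,0] mem=[0,0,3,0]
After op 13 (pop): stack=[0,0,0] mem=[0,0,3,0]
After op 14 (swap): stack=[0,0,0] mem=[0,0,3,0]
After op 15 (+): stack=[0,0] mem=[0,0,3,0]

Answer: [0, 0]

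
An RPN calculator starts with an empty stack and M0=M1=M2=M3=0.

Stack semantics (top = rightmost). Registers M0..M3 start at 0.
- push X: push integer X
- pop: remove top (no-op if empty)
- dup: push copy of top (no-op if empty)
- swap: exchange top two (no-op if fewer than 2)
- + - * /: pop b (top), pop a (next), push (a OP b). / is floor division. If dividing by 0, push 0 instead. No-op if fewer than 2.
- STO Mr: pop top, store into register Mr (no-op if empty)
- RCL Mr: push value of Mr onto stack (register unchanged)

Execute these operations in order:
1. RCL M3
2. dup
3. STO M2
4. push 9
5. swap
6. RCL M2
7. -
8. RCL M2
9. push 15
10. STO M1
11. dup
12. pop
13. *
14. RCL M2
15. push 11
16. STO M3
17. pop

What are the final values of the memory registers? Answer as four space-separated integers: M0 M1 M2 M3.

Answer: 0 15 0 11

Derivation:
After op 1 (RCL M3): stack=[0] mem=[0,0,0,0]
After op 2 (dup): stack=[0,0] mem=[0,0,0,0]
After op 3 (STO M2): stack=[0] mem=[0,0,0,0]
After op 4 (push 9): stack=[0,9] mem=[0,0,0,0]
After op 5 (swap): stack=[9,0] mem=[0,0,0,0]
After op 6 (RCL M2): stack=[9,0,0] mem=[0,0,0,0]
After op 7 (-): stack=[9,0] mem=[0,0,0,0]
After op 8 (RCL M2): stack=[9,0,0] mem=[0,0,0,0]
After op 9 (push 15): stack=[9,0,0,15] mem=[0,0,0,0]
After op 10 (STO M1): stack=[9,0,0] mem=[0,15,0,0]
After op 11 (dup): stack=[9,0,0,0] mem=[0,15,0,0]
After op 12 (pop): stack=[9,0,0] mem=[0,15,0,0]
After op 13 (*): stack=[9,0] mem=[0,15,0,0]
After op 14 (RCL M2): stack=[9,0,0] mem=[0,15,0,0]
After op 15 (push 11): stack=[9,0,0,11] mem=[0,15,0,0]
After op 16 (STO M3): stack=[9,0,0] mem=[0,15,0,11]
After op 17 (pop): stack=[9,0] mem=[0,15,0,11]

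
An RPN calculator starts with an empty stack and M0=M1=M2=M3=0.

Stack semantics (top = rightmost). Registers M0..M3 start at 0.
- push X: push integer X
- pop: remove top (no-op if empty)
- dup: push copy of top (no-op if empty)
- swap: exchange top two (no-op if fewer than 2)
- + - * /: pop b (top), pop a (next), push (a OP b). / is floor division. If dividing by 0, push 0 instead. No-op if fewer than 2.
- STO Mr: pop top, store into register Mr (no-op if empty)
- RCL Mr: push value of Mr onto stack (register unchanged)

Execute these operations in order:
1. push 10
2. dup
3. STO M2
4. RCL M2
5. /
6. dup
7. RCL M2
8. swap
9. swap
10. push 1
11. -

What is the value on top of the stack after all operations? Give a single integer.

Answer: 9

Derivation:
After op 1 (push 10): stack=[10] mem=[0,0,0,0]
After op 2 (dup): stack=[10,10] mem=[0,0,0,0]
After op 3 (STO M2): stack=[10] mem=[0,0,10,0]
After op 4 (RCL M2): stack=[10,10] mem=[0,0,10,0]
After op 5 (/): stack=[1] mem=[0,0,10,0]
After op 6 (dup): stack=[1,1] mem=[0,0,10,0]
After op 7 (RCL M2): stack=[1,1,10] mem=[0,0,10,0]
After op 8 (swap): stack=[1,10,1] mem=[0,0,10,0]
After op 9 (swap): stack=[1,1,10] mem=[0,0,10,0]
After op 10 (push 1): stack=[1,1,10,1] mem=[0,0,10,0]
After op 11 (-): stack=[1,1,9] mem=[0,0,10,0]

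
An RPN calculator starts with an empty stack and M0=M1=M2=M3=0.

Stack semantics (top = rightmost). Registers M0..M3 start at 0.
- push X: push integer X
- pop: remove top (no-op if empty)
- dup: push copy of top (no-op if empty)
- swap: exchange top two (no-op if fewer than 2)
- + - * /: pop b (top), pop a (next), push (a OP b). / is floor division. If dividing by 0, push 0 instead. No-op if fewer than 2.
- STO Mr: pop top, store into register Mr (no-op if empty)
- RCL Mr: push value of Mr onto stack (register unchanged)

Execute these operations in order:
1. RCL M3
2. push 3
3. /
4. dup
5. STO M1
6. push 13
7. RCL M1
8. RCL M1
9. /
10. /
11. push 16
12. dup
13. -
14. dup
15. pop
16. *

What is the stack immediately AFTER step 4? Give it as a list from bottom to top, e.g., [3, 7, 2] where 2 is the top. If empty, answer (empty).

After op 1 (RCL M3): stack=[0] mem=[0,0,0,0]
After op 2 (push 3): stack=[0,3] mem=[0,0,0,0]
After op 3 (/): stack=[0] mem=[0,0,0,0]
After op 4 (dup): stack=[0,0] mem=[0,0,0,0]

[0, 0]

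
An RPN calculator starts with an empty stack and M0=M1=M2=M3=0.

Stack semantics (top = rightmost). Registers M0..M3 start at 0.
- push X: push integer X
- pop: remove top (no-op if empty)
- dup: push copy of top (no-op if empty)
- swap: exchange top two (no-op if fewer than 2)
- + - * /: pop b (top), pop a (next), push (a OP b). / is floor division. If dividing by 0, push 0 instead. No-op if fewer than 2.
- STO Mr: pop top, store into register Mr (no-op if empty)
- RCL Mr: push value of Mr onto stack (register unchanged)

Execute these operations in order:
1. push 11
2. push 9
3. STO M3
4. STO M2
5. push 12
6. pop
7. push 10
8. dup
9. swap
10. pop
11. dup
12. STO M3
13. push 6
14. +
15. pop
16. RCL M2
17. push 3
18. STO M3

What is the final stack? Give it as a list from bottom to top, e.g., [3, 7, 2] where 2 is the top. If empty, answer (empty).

After op 1 (push 11): stack=[11] mem=[0,0,0,0]
After op 2 (push 9): stack=[11,9] mem=[0,0,0,0]
After op 3 (STO M3): stack=[11] mem=[0,0,0,9]
After op 4 (STO M2): stack=[empty] mem=[0,0,11,9]
After op 5 (push 12): stack=[12] mem=[0,0,11,9]
After op 6 (pop): stack=[empty] mem=[0,0,11,9]
After op 7 (push 10): stack=[10] mem=[0,0,11,9]
After op 8 (dup): stack=[10,10] mem=[0,0,11,9]
After op 9 (swap): stack=[10,10] mem=[0,0,11,9]
After op 10 (pop): stack=[10] mem=[0,0,11,9]
After op 11 (dup): stack=[10,10] mem=[0,0,11,9]
After op 12 (STO M3): stack=[10] mem=[0,0,11,10]
After op 13 (push 6): stack=[10,6] mem=[0,0,11,10]
After op 14 (+): stack=[16] mem=[0,0,11,10]
After op 15 (pop): stack=[empty] mem=[0,0,11,10]
After op 16 (RCL M2): stack=[11] mem=[0,0,11,10]
After op 17 (push 3): stack=[11,3] mem=[0,0,11,10]
After op 18 (STO M3): stack=[11] mem=[0,0,11,3]

Answer: [11]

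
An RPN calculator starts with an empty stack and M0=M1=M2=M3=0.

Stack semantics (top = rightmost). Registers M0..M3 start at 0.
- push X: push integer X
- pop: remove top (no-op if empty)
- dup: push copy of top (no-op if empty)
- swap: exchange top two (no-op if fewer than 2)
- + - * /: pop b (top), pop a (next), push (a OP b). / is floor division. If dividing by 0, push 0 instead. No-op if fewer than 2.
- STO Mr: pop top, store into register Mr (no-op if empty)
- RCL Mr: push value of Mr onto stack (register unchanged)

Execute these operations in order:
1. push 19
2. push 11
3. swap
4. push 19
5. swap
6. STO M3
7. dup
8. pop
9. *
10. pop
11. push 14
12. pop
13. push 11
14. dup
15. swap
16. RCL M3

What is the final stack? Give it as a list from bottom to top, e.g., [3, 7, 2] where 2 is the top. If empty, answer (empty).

Answer: [11, 11, 19]

Derivation:
After op 1 (push 19): stack=[19] mem=[0,0,0,0]
After op 2 (push 11): stack=[19,11] mem=[0,0,0,0]
After op 3 (swap): stack=[11,19] mem=[0,0,0,0]
After op 4 (push 19): stack=[11,19,19] mem=[0,0,0,0]
After op 5 (swap): stack=[11,19,19] mem=[0,0,0,0]
After op 6 (STO M3): stack=[11,19] mem=[0,0,0,19]
After op 7 (dup): stack=[11,19,19] mem=[0,0,0,19]
After op 8 (pop): stack=[11,19] mem=[0,0,0,19]
After op 9 (*): stack=[209] mem=[0,0,0,19]
After op 10 (pop): stack=[empty] mem=[0,0,0,19]
After op 11 (push 14): stack=[14] mem=[0,0,0,19]
After op 12 (pop): stack=[empty] mem=[0,0,0,19]
After op 13 (push 11): stack=[11] mem=[0,0,0,19]
After op 14 (dup): stack=[11,11] mem=[0,0,0,19]
After op 15 (swap): stack=[11,11] mem=[0,0,0,19]
After op 16 (RCL M3): stack=[11,11,19] mem=[0,0,0,19]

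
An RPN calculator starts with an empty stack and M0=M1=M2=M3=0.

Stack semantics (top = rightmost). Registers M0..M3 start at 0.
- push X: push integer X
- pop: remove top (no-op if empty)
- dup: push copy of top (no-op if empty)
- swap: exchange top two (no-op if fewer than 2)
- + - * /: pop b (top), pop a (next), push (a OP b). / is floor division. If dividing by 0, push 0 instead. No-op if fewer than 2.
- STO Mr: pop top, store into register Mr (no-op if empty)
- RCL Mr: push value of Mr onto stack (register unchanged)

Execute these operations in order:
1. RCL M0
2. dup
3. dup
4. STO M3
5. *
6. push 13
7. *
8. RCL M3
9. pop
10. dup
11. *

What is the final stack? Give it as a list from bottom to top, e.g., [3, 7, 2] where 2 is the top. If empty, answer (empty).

Answer: [0]

Derivation:
After op 1 (RCL M0): stack=[0] mem=[0,0,0,0]
After op 2 (dup): stack=[0,0] mem=[0,0,0,0]
After op 3 (dup): stack=[0,0,0] mem=[0,0,0,0]
After op 4 (STO M3): stack=[0,0] mem=[0,0,0,0]
After op 5 (*): stack=[0] mem=[0,0,0,0]
After op 6 (push 13): stack=[0,13] mem=[0,0,0,0]
After op 7 (*): stack=[0] mem=[0,0,0,0]
After op 8 (RCL M3): stack=[0,0] mem=[0,0,0,0]
After op 9 (pop): stack=[0] mem=[0,0,0,0]
After op 10 (dup): stack=[0,0] mem=[0,0,0,0]
After op 11 (*): stack=[0] mem=[0,0,0,0]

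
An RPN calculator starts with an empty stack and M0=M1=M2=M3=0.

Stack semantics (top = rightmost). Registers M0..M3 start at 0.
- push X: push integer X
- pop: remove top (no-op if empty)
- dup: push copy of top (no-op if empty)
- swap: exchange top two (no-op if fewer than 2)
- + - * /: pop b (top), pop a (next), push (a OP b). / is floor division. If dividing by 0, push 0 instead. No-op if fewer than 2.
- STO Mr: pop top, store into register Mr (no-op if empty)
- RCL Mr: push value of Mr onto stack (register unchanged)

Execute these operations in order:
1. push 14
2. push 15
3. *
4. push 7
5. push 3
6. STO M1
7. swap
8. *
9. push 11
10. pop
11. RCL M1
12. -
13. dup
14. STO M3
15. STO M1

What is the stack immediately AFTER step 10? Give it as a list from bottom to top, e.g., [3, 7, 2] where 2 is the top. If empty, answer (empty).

After op 1 (push 14): stack=[14] mem=[0,0,0,0]
After op 2 (push 15): stack=[14,15] mem=[0,0,0,0]
After op 3 (*): stack=[210] mem=[0,0,0,0]
After op 4 (push 7): stack=[210,7] mem=[0,0,0,0]
After op 5 (push 3): stack=[210,7,3] mem=[0,0,0,0]
After op 6 (STO M1): stack=[210,7] mem=[0,3,0,0]
After op 7 (swap): stack=[7,210] mem=[0,3,0,0]
After op 8 (*): stack=[1470] mem=[0,3,0,0]
After op 9 (push 11): stack=[1470,11] mem=[0,3,0,0]
After op 10 (pop): stack=[1470] mem=[0,3,0,0]

[1470]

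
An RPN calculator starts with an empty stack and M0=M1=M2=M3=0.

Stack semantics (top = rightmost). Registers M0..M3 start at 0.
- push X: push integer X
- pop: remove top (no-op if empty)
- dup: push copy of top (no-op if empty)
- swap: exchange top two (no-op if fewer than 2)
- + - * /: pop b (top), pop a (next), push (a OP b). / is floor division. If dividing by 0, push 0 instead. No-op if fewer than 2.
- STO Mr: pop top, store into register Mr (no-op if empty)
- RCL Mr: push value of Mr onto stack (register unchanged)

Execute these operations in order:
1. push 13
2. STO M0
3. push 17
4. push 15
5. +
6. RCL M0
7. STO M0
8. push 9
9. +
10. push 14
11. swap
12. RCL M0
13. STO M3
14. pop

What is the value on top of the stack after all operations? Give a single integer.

After op 1 (push 13): stack=[13] mem=[0,0,0,0]
After op 2 (STO M0): stack=[empty] mem=[13,0,0,0]
After op 3 (push 17): stack=[17] mem=[13,0,0,0]
After op 4 (push 15): stack=[17,15] mem=[13,0,0,0]
After op 5 (+): stack=[32] mem=[13,0,0,0]
After op 6 (RCL M0): stack=[32,13] mem=[13,0,0,0]
After op 7 (STO M0): stack=[32] mem=[13,0,0,0]
After op 8 (push 9): stack=[32,9] mem=[13,0,0,0]
After op 9 (+): stack=[41] mem=[13,0,0,0]
After op 10 (push 14): stack=[41,14] mem=[13,0,0,0]
After op 11 (swap): stack=[14,41] mem=[13,0,0,0]
After op 12 (RCL M0): stack=[14,41,13] mem=[13,0,0,0]
After op 13 (STO M3): stack=[14,41] mem=[13,0,0,13]
After op 14 (pop): stack=[14] mem=[13,0,0,13]

Answer: 14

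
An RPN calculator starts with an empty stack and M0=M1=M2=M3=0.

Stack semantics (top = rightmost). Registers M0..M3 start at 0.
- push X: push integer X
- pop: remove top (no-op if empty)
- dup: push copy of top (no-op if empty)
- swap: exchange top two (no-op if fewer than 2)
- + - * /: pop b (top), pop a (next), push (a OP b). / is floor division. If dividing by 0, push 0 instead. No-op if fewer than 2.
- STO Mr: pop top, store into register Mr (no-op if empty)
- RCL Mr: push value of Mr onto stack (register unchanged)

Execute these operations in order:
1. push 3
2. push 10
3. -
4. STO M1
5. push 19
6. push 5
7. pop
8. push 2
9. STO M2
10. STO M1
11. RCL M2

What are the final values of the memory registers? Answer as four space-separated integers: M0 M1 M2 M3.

After op 1 (push 3): stack=[3] mem=[0,0,0,0]
After op 2 (push 10): stack=[3,10] mem=[0,0,0,0]
After op 3 (-): stack=[-7] mem=[0,0,0,0]
After op 4 (STO M1): stack=[empty] mem=[0,-7,0,0]
After op 5 (push 19): stack=[19] mem=[0,-7,0,0]
After op 6 (push 5): stack=[19,5] mem=[0,-7,0,0]
After op 7 (pop): stack=[19] mem=[0,-7,0,0]
After op 8 (push 2): stack=[19,2] mem=[0,-7,0,0]
After op 9 (STO M2): stack=[19] mem=[0,-7,2,0]
After op 10 (STO M1): stack=[empty] mem=[0,19,2,0]
After op 11 (RCL M2): stack=[2] mem=[0,19,2,0]

Answer: 0 19 2 0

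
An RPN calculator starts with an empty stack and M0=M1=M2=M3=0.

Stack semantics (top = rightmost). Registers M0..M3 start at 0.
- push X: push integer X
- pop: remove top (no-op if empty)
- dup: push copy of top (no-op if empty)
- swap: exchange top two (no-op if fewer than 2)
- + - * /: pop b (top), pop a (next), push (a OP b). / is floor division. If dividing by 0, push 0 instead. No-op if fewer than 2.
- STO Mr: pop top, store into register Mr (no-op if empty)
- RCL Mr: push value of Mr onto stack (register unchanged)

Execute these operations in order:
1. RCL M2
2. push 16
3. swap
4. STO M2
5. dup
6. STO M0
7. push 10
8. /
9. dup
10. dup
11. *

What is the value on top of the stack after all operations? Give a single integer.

Answer: 1

Derivation:
After op 1 (RCL M2): stack=[0] mem=[0,0,0,0]
After op 2 (push 16): stack=[0,16] mem=[0,0,0,0]
After op 3 (swap): stack=[16,0] mem=[0,0,0,0]
After op 4 (STO M2): stack=[16] mem=[0,0,0,0]
After op 5 (dup): stack=[16,16] mem=[0,0,0,0]
After op 6 (STO M0): stack=[16] mem=[16,0,0,0]
After op 7 (push 10): stack=[16,10] mem=[16,0,0,0]
After op 8 (/): stack=[1] mem=[16,0,0,0]
After op 9 (dup): stack=[1,1] mem=[16,0,0,0]
After op 10 (dup): stack=[1,1,1] mem=[16,0,0,0]
After op 11 (*): stack=[1,1] mem=[16,0,0,0]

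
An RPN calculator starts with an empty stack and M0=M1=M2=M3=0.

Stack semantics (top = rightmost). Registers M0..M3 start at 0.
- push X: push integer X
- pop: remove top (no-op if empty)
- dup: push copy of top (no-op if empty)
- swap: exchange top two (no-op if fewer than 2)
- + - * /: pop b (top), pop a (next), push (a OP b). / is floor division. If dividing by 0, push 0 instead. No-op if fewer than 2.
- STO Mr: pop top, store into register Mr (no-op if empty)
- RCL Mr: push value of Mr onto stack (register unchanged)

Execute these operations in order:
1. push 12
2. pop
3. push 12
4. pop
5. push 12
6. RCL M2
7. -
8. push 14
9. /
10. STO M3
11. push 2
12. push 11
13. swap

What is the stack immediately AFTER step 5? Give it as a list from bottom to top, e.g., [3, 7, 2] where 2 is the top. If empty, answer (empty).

After op 1 (push 12): stack=[12] mem=[0,0,0,0]
After op 2 (pop): stack=[empty] mem=[0,0,0,0]
After op 3 (push 12): stack=[12] mem=[0,0,0,0]
After op 4 (pop): stack=[empty] mem=[0,0,0,0]
After op 5 (push 12): stack=[12] mem=[0,0,0,0]

[12]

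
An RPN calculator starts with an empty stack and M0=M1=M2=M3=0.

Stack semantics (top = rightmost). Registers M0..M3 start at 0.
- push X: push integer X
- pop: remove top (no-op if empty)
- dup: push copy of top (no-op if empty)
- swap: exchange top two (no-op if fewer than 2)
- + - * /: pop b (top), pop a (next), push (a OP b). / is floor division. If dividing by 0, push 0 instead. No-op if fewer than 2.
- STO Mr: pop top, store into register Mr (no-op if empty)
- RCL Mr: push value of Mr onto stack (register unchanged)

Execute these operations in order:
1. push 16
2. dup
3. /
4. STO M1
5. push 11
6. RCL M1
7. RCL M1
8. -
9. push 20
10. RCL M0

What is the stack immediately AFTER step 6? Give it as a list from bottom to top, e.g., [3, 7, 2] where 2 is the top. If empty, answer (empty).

After op 1 (push 16): stack=[16] mem=[0,0,0,0]
After op 2 (dup): stack=[16,16] mem=[0,0,0,0]
After op 3 (/): stack=[1] mem=[0,0,0,0]
After op 4 (STO M1): stack=[empty] mem=[0,1,0,0]
After op 5 (push 11): stack=[11] mem=[0,1,0,0]
After op 6 (RCL M1): stack=[11,1] mem=[0,1,0,0]

[11, 1]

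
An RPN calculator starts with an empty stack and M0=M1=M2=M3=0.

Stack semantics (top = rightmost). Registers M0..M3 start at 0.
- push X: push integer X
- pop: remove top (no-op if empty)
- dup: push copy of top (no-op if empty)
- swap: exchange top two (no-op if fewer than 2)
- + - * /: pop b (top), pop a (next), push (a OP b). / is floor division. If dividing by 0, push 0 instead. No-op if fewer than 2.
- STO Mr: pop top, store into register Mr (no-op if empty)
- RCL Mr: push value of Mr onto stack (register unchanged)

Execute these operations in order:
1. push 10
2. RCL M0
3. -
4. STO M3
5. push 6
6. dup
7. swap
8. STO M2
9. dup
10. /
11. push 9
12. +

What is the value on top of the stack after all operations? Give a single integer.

Answer: 10

Derivation:
After op 1 (push 10): stack=[10] mem=[0,0,0,0]
After op 2 (RCL M0): stack=[10,0] mem=[0,0,0,0]
After op 3 (-): stack=[10] mem=[0,0,0,0]
After op 4 (STO M3): stack=[empty] mem=[0,0,0,10]
After op 5 (push 6): stack=[6] mem=[0,0,0,10]
After op 6 (dup): stack=[6,6] mem=[0,0,0,10]
After op 7 (swap): stack=[6,6] mem=[0,0,0,10]
After op 8 (STO M2): stack=[6] mem=[0,0,6,10]
After op 9 (dup): stack=[6,6] mem=[0,0,6,10]
After op 10 (/): stack=[1] mem=[0,0,6,10]
After op 11 (push 9): stack=[1,9] mem=[0,0,6,10]
After op 12 (+): stack=[10] mem=[0,0,6,10]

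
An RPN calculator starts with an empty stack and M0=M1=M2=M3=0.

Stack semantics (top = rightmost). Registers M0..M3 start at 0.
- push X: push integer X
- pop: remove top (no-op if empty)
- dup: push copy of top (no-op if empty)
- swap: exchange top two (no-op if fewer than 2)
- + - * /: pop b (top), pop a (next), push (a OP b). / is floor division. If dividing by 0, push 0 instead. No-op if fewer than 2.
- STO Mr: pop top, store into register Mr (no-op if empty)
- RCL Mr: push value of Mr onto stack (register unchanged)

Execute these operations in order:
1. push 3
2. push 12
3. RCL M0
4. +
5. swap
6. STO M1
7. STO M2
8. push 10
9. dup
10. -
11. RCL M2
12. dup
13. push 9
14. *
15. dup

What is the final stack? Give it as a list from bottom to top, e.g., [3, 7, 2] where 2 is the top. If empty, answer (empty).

After op 1 (push 3): stack=[3] mem=[0,0,0,0]
After op 2 (push 12): stack=[3,12] mem=[0,0,0,0]
After op 3 (RCL M0): stack=[3,12,0] mem=[0,0,0,0]
After op 4 (+): stack=[3,12] mem=[0,0,0,0]
After op 5 (swap): stack=[12,3] mem=[0,0,0,0]
After op 6 (STO M1): stack=[12] mem=[0,3,0,0]
After op 7 (STO M2): stack=[empty] mem=[0,3,12,0]
After op 8 (push 10): stack=[10] mem=[0,3,12,0]
After op 9 (dup): stack=[10,10] mem=[0,3,12,0]
After op 10 (-): stack=[0] mem=[0,3,12,0]
After op 11 (RCL M2): stack=[0,12] mem=[0,3,12,0]
After op 12 (dup): stack=[0,12,12] mem=[0,3,12,0]
After op 13 (push 9): stack=[0,12,12,9] mem=[0,3,12,0]
After op 14 (*): stack=[0,12,108] mem=[0,3,12,0]
After op 15 (dup): stack=[0,12,108,108] mem=[0,3,12,0]

Answer: [0, 12, 108, 108]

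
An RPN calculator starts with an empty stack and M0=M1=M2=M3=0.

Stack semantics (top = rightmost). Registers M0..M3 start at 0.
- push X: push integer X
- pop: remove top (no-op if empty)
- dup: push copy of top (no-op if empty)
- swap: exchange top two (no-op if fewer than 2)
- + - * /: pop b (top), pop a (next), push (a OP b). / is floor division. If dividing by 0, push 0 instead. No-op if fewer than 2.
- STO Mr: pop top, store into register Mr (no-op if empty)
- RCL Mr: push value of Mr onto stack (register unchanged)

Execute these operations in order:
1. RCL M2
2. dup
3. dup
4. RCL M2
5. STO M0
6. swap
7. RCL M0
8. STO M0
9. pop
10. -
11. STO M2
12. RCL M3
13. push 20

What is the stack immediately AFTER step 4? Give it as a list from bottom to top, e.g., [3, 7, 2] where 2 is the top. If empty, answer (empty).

After op 1 (RCL M2): stack=[0] mem=[0,0,0,0]
After op 2 (dup): stack=[0,0] mem=[0,0,0,0]
After op 3 (dup): stack=[0,0,0] mem=[0,0,0,0]
After op 4 (RCL M2): stack=[0,0,0,0] mem=[0,0,0,0]

[0, 0, 0, 0]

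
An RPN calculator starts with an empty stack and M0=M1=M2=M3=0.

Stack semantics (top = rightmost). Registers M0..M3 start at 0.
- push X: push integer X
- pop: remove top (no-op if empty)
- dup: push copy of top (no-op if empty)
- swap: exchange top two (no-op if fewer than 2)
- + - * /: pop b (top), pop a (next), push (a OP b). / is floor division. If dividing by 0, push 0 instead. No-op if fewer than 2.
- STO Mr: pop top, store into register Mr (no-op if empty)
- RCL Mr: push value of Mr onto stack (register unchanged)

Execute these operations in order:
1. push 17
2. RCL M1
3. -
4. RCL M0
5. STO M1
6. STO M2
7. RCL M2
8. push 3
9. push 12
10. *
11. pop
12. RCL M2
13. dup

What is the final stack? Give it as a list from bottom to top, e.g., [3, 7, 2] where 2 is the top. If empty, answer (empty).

Answer: [17, 17, 17]

Derivation:
After op 1 (push 17): stack=[17] mem=[0,0,0,0]
After op 2 (RCL M1): stack=[17,0] mem=[0,0,0,0]
After op 3 (-): stack=[17] mem=[0,0,0,0]
After op 4 (RCL M0): stack=[17,0] mem=[0,0,0,0]
After op 5 (STO M1): stack=[17] mem=[0,0,0,0]
After op 6 (STO M2): stack=[empty] mem=[0,0,17,0]
After op 7 (RCL M2): stack=[17] mem=[0,0,17,0]
After op 8 (push 3): stack=[17,3] mem=[0,0,17,0]
After op 9 (push 12): stack=[17,3,12] mem=[0,0,17,0]
After op 10 (*): stack=[17,36] mem=[0,0,17,0]
After op 11 (pop): stack=[17] mem=[0,0,17,0]
After op 12 (RCL M2): stack=[17,17] mem=[0,0,17,0]
After op 13 (dup): stack=[17,17,17] mem=[0,0,17,0]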